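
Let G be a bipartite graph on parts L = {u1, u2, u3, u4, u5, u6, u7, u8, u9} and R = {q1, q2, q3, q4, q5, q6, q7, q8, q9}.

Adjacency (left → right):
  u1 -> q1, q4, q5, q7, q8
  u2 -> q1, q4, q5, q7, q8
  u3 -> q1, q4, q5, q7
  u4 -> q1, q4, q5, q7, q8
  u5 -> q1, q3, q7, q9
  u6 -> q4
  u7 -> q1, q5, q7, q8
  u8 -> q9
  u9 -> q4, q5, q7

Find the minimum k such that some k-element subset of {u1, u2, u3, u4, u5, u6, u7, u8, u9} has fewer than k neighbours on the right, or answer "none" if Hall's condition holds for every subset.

Take S = {u1, u2, u3, u4, u6, u7}. Its neighbourhood is {q1, q4, q5, q7, q8}, so |N(S)| = 5 < |S| = 6.
Every subset of size less than 6 has at least as many neighbours as members, so 6 is the minimum.

6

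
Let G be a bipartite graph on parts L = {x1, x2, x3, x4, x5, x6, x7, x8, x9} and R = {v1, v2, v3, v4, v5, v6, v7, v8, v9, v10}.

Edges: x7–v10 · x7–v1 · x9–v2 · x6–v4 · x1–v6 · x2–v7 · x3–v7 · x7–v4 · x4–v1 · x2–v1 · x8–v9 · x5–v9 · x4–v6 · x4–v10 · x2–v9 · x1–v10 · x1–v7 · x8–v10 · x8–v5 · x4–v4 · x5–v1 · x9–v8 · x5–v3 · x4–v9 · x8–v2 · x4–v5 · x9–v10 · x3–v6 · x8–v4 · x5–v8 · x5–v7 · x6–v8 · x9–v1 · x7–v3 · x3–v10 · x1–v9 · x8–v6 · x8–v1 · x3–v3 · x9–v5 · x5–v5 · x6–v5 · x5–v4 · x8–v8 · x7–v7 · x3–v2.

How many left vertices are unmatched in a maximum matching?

0

One maximum matching: x1→v6, x2→v7, x3→v3, x4→v5, x5→v8, x6→v4, x7→v1, x8→v2, x9→v10.
All 9 left vertices are matched, so no larger matching exists.
That matches 9 of the 9, leaving 0 unmatched; no matching can do better.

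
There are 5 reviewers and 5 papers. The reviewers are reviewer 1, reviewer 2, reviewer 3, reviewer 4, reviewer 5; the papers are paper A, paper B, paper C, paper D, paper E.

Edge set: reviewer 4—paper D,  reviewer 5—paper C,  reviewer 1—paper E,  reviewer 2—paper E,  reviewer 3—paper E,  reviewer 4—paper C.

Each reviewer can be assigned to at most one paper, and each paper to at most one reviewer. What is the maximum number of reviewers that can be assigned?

A valid assignment of size 3: reviewer 1-paper E, reviewer 4-paper D, reviewer 5-paper C.
The set {reviewer 1, reviewer 2, reviewer 3} has only 1 neighbour ({paper E}), so by Hall's theorem at most 3 of the 5 reviewers can be matched.

3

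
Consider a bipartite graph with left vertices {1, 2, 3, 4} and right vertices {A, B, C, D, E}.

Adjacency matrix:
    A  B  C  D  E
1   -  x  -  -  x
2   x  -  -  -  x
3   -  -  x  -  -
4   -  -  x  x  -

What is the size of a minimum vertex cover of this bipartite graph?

4

A maximum matching has 4 edges (e.g. 1–B, 2–E, 3–C, 4–D).
By König's theorem the minimum vertex cover has the same size. One such cover is {1, 2, 3, 4}.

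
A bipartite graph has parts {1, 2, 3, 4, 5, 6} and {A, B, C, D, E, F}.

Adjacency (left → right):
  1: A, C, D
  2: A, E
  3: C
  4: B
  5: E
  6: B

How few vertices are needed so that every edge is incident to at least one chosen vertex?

{1, 2, 3, 5, B} is a vertex cover of size 5: every edge has an endpoint in this set.
No smaller cover exists because 1–D, 2–A, 3–C, 4–B, 5–E is a matching of size 5, and a cover must include an endpoint of each of these disjoint edges (König's theorem).

5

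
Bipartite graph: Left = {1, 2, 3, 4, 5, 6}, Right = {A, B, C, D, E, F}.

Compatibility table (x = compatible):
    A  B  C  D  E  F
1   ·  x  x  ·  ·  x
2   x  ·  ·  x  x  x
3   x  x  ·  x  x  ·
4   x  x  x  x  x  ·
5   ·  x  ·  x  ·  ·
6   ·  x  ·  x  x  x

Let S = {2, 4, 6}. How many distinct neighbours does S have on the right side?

6

The union of neighbours of {2, 4, 6} is {A, B, C, D, E, F}, which has 6 elements.
Since |N(S)| = 6 ≥ |S| = 3, Hall's condition holds for this subset.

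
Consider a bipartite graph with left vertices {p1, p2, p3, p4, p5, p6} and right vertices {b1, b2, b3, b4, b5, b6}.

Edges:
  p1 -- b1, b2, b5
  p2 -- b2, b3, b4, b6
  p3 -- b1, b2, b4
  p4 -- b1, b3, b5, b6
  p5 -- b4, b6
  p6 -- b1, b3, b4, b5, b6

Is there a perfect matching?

Yes

For example, pair p1–b2, p2–b3, p3–b4, p4–b5, p5–b6, p6–b1.
Every left vertex is matched, so this is a perfect matching.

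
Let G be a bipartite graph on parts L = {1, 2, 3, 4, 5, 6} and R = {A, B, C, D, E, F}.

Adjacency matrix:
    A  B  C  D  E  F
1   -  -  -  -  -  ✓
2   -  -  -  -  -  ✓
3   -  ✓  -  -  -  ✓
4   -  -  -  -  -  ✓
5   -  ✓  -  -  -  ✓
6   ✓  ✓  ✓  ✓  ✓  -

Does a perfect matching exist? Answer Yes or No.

The set {1, 2, 3, 4, 5} has only 2 neighbours ({B, F}), so by Hall's theorem at most 3 of the 6 left vertices can be matched.
Hence no matching covers every left vertex.

No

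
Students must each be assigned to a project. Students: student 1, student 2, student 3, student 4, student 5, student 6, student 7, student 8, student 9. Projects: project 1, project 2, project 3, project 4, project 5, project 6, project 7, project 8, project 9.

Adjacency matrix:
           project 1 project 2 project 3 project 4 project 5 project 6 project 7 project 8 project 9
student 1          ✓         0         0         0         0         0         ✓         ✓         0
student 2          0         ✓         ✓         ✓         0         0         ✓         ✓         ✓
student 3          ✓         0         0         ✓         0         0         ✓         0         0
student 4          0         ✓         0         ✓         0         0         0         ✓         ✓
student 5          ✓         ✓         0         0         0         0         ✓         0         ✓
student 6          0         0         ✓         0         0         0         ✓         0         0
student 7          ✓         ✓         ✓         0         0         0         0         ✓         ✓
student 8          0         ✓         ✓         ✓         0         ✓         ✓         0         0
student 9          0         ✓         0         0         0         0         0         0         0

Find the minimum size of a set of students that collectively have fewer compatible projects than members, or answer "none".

Take S = {student 1, student 2, student 3, student 4, student 5, student 6, student 7, student 9}. Its neighbourhood is {project 1, project 2, project 3, project 4, project 7, project 8, project 9}, so |N(S)| = 7 < |S| = 8.
Every subset of size less than 8 has at least as many neighbours as members, so 8 is the minimum.

8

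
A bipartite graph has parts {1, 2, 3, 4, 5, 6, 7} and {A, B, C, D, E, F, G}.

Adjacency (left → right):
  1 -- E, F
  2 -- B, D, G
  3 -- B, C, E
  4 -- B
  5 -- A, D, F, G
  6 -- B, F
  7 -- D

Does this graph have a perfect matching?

Yes

One maximum matching: 1–E, 2–G, 3–C, 4–B, 5–A, 6–F, 7–D.
Every left vertex is matched, so this is a perfect matching.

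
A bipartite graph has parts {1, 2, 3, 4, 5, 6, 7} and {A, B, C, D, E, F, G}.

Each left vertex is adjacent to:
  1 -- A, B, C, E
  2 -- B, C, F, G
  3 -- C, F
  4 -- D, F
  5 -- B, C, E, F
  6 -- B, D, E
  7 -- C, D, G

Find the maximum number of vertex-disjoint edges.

For example, pair 1→A, 2→B, 3→F, 4→D, 5→C, 6→E, 7→G.
This saturates every left vertex, so 7 is the maximum.

7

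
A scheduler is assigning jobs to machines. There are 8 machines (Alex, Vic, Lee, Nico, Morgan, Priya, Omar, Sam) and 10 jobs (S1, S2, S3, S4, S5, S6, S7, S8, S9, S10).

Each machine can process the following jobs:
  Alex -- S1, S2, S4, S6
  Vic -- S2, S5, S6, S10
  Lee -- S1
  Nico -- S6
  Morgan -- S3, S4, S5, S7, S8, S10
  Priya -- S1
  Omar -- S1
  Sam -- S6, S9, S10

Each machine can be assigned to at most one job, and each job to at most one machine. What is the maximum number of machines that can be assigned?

6

A valid assignment of size 6: Alex→S4, Vic→S2, Lee→S1, Nico→S6, Morgan→S7, Sam→S10.
The set {Lee, Priya, Omar} has only 1 neighbour ({S1}), so by Hall's theorem at most 6 of the 8 machines can be matched.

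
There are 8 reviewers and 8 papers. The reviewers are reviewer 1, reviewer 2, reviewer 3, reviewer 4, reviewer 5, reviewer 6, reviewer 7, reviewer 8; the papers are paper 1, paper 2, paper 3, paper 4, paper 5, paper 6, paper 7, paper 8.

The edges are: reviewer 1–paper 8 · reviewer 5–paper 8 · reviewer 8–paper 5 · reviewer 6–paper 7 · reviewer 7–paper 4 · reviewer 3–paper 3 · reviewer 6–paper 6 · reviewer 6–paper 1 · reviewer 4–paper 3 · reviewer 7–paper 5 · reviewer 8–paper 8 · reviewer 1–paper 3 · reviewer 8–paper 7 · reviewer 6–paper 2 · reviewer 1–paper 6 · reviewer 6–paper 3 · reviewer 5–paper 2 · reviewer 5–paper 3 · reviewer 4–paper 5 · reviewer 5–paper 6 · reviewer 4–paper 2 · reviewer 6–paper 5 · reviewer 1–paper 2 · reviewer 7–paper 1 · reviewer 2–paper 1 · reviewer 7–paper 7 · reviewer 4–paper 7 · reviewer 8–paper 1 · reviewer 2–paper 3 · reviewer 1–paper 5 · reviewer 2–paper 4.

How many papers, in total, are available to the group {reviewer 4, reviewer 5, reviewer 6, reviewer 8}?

7

The union of neighbours of {reviewer 4, reviewer 5, reviewer 6, reviewer 8} is {paper 1, paper 2, paper 3, paper 5, paper 6, paper 7, paper 8}, which has 7 elements.
Since |N(S)| = 7 ≥ |S| = 4, Hall's condition holds for this subset.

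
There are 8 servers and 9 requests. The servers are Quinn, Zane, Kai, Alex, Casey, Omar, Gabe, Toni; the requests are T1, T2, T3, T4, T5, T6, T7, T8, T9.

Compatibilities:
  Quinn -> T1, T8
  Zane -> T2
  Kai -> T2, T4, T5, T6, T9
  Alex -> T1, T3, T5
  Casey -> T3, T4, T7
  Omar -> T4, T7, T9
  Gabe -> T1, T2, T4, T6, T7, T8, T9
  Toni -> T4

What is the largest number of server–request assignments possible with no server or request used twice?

For example, pair Quinn→T8, Zane→T2, Kai→T5, Alex→T1, Casey→T7, Omar→T9, Gabe→T6, Toni→T4.
This saturates every server, so 8 is the maximum.

8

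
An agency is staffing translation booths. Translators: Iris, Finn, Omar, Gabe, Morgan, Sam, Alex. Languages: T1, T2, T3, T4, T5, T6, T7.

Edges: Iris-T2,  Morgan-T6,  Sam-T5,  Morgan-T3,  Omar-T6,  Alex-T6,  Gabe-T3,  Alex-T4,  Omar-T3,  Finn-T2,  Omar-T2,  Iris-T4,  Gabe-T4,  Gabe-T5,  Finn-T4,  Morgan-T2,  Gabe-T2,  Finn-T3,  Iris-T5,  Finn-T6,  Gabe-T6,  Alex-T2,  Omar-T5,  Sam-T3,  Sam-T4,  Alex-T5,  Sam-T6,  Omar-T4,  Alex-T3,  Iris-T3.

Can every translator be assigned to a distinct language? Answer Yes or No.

No

The set {Iris, Finn, Omar, Gabe, Morgan, Sam, Alex} has only 5 neighbours ({T2, T3, T4, T5, T6}), so by Hall's theorem at most 5 of the 7 translators can be matched.
Hence no matching covers every translator.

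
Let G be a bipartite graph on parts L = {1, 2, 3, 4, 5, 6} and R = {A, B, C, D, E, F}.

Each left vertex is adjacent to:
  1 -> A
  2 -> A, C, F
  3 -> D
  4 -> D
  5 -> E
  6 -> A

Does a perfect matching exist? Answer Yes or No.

No

The set {1, 3, 4, 6} has only 2 neighbours ({A, D}), so by Hall's theorem at most 4 of the 6 left vertices can be matched.
Hence no matching covers every left vertex.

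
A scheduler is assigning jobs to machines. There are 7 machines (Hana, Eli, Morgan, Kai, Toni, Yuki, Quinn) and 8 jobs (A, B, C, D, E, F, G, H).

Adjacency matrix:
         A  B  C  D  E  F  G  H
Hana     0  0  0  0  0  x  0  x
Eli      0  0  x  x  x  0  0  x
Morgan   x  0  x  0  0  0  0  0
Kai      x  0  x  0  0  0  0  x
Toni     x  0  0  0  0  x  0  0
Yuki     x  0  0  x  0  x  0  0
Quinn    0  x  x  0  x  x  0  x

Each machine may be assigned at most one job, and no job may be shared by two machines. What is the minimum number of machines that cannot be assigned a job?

One maximum matching: Hana→H, Eli→E, Morgan→A, Kai→C, Toni→F, Yuki→D, Quinn→B.
This saturates every machine, so 7 is the maximum.
That matches 7 of the 7, leaving 0 unmatched; no matching can do better.

0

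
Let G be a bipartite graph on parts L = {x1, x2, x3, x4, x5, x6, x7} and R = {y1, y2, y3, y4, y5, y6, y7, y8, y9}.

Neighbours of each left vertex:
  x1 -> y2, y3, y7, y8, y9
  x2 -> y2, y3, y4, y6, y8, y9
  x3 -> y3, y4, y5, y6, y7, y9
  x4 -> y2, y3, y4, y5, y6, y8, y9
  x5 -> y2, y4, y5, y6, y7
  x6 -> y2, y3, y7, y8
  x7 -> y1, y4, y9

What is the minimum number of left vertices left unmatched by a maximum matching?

One maximum matching: x1–y8, x2–y6, x3–y7, x4–y9, x5–y4, x6–y3, x7–y1.
This saturates every left vertex, so 7 is the maximum.
That matches 7 of the 7, leaving 0 unmatched; no matching can do better.

0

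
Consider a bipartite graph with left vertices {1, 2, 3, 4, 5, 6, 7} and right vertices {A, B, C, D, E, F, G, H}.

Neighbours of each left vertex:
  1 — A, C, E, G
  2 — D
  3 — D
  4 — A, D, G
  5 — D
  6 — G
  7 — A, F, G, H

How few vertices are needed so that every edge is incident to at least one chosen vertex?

5

A maximum matching has 5 edges (e.g. 1–E, 2–D, 4–A, 6–G, 7–F).
By König's theorem the minimum vertex cover has the same size. One such cover is {1, 4, 6, 7, D}.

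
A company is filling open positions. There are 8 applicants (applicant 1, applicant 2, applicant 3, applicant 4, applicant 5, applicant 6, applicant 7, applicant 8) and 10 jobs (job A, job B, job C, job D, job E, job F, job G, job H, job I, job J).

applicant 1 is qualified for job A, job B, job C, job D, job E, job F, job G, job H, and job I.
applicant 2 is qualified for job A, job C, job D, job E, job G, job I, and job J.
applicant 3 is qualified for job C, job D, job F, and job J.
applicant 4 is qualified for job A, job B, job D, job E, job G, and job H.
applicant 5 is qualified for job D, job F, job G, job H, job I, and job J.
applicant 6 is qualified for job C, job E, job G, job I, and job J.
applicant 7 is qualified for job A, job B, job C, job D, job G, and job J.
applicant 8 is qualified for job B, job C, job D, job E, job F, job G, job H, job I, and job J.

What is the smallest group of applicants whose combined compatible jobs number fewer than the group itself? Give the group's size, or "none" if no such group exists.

none

A matching saturating every applicant exists, for instance applicant 1→job F, applicant 2→job G, applicant 3→job C, applicant 4→job B, applicant 5→job H, applicant 6→job I, applicant 7→job D, applicant 8→job J.
By Hall's marriage theorem, this means |N(S)| ≥ |S| for every subset S, so no violating subset exists.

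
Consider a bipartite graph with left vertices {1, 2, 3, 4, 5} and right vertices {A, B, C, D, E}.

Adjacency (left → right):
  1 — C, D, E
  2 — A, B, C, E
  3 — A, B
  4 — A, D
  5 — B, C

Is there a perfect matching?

Yes

One maximum matching: 1-C, 2-E, 3-A, 4-D, 5-B.
All 5 left vertices are covered.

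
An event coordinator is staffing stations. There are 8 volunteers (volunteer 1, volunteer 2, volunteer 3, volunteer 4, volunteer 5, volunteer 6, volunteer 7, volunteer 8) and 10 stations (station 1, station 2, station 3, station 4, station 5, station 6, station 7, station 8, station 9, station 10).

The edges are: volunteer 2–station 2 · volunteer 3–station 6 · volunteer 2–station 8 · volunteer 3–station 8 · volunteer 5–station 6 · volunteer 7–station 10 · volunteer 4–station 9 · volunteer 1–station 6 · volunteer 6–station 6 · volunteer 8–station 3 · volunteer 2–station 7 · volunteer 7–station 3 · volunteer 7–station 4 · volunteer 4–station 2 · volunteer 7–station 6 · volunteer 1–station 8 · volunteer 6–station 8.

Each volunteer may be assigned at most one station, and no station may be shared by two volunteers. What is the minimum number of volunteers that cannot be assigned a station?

2

A valid assignment of size 6: volunteer 1-station 6, volunteer 2-station 7, volunteer 3-station 8, volunteer 4-station 2, volunteer 7-station 4, volunteer 8-station 3.
The set {volunteer 1, volunteer 3, volunteer 5, volunteer 6} has only 2 neighbours ({station 6, station 8}), so by Hall's theorem at most 6 of the 8 volunteers can be matched.
That matches 6 of the 8, leaving 2 unmatched; no matching can do better.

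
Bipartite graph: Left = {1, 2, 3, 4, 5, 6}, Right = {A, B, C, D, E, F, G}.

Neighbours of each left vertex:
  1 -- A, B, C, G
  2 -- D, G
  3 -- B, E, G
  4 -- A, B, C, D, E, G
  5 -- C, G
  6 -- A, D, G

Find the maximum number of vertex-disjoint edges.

6

A valid assignment of size 6: 1-B, 2-D, 3-E, 4-A, 5-C, 6-G.
All 6 left vertices are matched, so no larger matching exists.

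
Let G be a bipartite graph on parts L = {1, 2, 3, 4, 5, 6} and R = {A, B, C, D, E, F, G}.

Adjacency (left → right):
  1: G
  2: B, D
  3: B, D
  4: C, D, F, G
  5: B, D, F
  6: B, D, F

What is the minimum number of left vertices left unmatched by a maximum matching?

For example, pair 1→G, 2→D, 3→B, 4→C, 5→F.
The set {2, 3, 5, 6} has only 3 neighbours ({B, D, F}), so by Hall's theorem at most 5 of the 6 left vertices can be matched.
That matches 5 of the 6, leaving 1 unmatched; no matching can do better.

1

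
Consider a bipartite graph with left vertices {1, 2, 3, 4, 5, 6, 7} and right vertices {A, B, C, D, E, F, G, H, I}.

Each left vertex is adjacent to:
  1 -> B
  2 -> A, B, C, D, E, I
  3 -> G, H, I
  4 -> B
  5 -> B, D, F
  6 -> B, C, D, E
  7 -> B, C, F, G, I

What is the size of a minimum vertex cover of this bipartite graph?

{2, 3, 5, 6, 7, B} is a vertex cover of size 6: every edge has an endpoint in this set.
No smaller cover exists because 1–B, 2–A, 3–H, 5–F, 6–E, 7–G is a matching of size 6, and a cover must include an endpoint of each of these disjoint edges (König's theorem).

6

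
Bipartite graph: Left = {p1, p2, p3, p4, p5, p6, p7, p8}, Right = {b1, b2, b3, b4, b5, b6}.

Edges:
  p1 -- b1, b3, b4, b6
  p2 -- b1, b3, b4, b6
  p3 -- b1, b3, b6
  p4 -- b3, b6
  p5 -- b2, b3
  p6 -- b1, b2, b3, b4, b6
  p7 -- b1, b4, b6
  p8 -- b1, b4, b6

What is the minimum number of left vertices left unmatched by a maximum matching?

A valid assignment of size 5: p1→b1, p2→b4, p3→b6, p4→b3, p5→b2.
The set {p1, p2, p3, p4, p5, p6, p7, p8} has only 5 neighbours ({b1, b2, b3, b4, b6}), so by Hall's theorem at most 5 of the 8 left vertices can be matched.
That matches 5 of the 8, leaving 3 unmatched; no matching can do better.

3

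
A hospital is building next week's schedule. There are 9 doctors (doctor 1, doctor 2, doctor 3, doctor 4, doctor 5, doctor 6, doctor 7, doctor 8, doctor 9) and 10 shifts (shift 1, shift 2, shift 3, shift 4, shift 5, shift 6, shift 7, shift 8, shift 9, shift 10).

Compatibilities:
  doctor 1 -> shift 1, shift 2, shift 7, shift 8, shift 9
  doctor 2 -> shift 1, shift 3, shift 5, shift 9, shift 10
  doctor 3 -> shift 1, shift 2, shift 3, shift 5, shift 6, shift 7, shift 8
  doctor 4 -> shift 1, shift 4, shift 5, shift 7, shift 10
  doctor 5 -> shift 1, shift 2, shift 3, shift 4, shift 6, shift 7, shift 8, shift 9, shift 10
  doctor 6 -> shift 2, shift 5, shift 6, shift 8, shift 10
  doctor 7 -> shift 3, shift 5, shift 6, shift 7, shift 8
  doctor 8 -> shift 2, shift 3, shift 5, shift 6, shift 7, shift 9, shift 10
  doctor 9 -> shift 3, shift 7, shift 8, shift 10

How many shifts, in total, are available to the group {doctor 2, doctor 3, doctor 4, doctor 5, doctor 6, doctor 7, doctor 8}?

10

The union of neighbours of {doctor 2, doctor 3, doctor 4, doctor 5, doctor 6, doctor 7, doctor 8} is {shift 1, shift 2, shift 3, shift 4, shift 5, shift 6, shift 7, shift 8, shift 9, shift 10}, which has 10 elements.
Since |N(S)| = 10 ≥ |S| = 7, Hall's condition holds for this subset.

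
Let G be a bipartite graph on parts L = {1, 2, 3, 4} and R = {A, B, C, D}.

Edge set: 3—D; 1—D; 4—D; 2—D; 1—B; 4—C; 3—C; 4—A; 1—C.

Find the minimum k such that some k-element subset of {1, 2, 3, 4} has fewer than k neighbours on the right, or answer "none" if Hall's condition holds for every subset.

A matching saturating every left vertex exists, for instance 1→B, 2→D, 3→C, 4→A.
By Hall's marriage theorem, this means |N(S)| ≥ |S| for every subset S, so no violating subset exists.

none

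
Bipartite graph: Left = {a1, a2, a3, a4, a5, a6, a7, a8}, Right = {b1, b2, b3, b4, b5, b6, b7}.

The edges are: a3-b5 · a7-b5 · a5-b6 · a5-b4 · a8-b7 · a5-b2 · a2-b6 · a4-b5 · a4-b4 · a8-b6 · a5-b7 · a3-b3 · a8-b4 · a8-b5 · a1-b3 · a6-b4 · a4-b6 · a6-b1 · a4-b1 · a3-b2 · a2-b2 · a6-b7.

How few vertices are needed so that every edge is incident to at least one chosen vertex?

The 7 edges a1–b3, a2–b6, a3–b2, a4–b1, a5–b4, a6–b7, a7–b5 form a matching, so any vertex cover needs at least 7 vertices (one per matched edge).
Conversely {b1, b2, b3, b4, b5, b6, b7} meets every edge and has exactly 7 vertices, so 7 is optimal.

7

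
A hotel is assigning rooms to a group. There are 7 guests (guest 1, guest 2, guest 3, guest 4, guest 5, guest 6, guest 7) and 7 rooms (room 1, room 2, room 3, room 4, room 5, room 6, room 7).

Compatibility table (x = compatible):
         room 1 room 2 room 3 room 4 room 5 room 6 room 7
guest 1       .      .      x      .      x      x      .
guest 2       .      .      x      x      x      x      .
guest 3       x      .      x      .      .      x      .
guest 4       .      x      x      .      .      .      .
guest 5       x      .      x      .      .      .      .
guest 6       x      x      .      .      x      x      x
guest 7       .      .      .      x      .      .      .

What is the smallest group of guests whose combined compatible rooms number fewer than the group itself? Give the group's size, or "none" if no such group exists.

A matching saturating every guest exists, for instance guest 1→room 5, guest 2→room 3, guest 3→room 6, guest 4→room 2, guest 5→room 1, guest 6→room 7, guest 7→room 4.
By Hall's marriage theorem, this means |N(S)| ≥ |S| for every subset S, so no violating subset exists.

none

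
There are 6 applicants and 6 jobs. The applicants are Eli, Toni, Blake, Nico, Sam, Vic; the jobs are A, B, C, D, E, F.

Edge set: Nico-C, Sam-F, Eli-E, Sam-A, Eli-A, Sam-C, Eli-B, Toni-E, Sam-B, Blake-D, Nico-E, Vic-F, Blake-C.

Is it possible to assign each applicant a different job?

For example, pair Eli-A, Toni-E, Blake-D, Nico-C, Sam-B, Vic-F.
Every applicant is matched, so this is a perfect matching.

Yes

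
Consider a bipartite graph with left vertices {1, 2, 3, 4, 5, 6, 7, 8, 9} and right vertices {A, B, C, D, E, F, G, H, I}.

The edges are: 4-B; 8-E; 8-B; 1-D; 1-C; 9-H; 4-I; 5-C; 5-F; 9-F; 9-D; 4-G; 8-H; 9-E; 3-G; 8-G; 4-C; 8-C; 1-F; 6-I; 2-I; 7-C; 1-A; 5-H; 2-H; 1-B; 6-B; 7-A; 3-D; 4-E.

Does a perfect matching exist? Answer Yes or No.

Yes

A valid assignment of size 9: 1–A, 2–I, 3–D, 4–E, 5–F, 6–B, 7–C, 8–G, 9–H.
Every left vertex is matched, so this is a perfect matching.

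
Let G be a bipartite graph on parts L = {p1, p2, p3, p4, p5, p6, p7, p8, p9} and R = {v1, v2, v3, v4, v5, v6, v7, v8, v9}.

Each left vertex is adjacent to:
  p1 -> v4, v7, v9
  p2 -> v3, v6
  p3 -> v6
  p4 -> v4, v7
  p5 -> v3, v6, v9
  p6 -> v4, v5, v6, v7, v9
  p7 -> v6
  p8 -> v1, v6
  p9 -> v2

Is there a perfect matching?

The set {p3, p7} has only 1 neighbour ({v6}), so by Hall's theorem at most 8 of the 9 left vertices can be matched.
Hence no matching covers every left vertex.

No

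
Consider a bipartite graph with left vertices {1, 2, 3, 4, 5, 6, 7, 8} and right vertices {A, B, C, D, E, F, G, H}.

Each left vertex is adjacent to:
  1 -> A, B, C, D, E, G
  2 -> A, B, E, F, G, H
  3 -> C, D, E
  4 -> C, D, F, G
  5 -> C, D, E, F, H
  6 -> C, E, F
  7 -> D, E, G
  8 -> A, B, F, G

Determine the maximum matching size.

8

For example, pair 1→A, 2→G, 3→D, 4→F, 5→H, 6→C, 7→E, 8→B.
This saturates every left vertex, so 8 is the maximum.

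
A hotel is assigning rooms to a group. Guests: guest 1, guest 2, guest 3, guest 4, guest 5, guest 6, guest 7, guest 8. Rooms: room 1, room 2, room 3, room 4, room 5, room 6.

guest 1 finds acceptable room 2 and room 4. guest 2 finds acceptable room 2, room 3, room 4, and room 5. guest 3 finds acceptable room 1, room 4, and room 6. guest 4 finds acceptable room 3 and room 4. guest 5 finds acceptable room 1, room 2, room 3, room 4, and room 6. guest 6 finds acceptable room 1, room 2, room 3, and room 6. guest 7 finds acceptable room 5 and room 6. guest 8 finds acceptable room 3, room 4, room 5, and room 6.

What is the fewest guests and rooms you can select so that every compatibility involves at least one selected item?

A maximum matching has 6 edges (e.g. guest 1–room 2, guest 2–room 5, guest 3–room 1, guest 4–room 4, guest 5–room 6, guest 6–room 3).
By König's theorem the minimum vertex cover has the same size. One such cover is {room 1, room 2, room 3, room 4, room 5, room 6}.

6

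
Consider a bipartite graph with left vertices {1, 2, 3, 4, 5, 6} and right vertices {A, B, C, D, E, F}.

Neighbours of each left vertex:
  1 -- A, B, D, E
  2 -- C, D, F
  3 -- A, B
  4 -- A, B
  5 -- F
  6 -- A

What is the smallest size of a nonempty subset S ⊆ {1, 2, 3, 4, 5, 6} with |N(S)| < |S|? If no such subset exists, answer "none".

3

Take S = {3, 4, 6}. Its neighbourhood is {A, B}, so |N(S)| = 2 < |S| = 3.
Every subset of size less than 3 has at least as many neighbours as members, so 3 is the minimum.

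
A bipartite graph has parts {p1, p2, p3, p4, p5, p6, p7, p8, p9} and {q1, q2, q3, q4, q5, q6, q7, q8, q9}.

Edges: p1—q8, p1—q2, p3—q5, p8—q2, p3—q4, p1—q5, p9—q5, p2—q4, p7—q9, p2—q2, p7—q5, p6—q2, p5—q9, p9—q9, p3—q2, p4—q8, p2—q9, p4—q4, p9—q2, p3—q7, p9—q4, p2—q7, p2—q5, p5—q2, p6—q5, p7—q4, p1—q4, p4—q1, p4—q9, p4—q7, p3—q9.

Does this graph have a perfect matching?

No

The set {p2, p3, p5, p6, p7, p8, p9} has only 5 neighbours ({q2, q4, q5, q7, q9}), so by Hall's theorem at most 7 of the 9 left vertices can be matched.
Hence no matching covers every left vertex.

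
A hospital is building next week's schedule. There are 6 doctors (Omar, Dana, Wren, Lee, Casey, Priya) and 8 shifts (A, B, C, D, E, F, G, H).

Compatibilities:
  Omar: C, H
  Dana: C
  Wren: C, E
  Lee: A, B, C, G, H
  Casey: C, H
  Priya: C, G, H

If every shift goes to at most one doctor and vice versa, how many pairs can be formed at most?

5

For example, pair Omar–H, Dana–C, Wren–E, Lee–A, Priya–G.
The set {Omar, Dana, Casey} has only 2 neighbours ({C, H}), so by Hall's theorem at most 5 of the 6 doctors can be matched.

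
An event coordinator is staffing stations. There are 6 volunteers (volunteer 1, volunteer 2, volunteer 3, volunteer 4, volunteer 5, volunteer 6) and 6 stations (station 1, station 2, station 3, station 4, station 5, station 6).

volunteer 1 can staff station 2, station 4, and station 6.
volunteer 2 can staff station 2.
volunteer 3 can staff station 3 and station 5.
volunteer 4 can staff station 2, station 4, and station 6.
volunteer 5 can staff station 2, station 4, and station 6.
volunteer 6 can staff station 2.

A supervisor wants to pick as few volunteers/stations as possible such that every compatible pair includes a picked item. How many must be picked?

{volunteer 3, station 2, station 4, station 6} is a vertex cover of size 4: every edge has an endpoint in this set.
No smaller cover exists because volunteer 1–station 6, volunteer 2–station 2, volunteer 3–station 3, volunteer 4–station 4 is a matching of size 4, and a cover must include an endpoint of each of these disjoint edges (König's theorem).

4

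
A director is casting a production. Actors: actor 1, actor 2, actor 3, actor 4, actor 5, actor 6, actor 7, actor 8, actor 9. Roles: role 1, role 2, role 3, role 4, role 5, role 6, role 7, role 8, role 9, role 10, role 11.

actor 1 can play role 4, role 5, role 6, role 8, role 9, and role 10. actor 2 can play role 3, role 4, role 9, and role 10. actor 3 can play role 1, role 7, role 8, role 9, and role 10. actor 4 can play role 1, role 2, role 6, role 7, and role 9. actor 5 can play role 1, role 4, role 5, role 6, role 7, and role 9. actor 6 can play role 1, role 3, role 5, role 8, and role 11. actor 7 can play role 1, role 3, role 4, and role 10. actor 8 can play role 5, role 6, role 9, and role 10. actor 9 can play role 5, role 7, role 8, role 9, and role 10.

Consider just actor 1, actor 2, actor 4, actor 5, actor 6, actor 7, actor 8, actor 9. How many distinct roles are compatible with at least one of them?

11

The union of neighbours of {actor 1, actor 2, actor 4, actor 5, actor 6, actor 7, actor 8, actor 9} is {role 1, role 2, role 3, role 4, role 5, role 6, role 7, role 8, role 9, role 10, role 11}, which has 11 elements.
Since |N(S)| = 11 ≥ |S| = 8, Hall's condition holds for this subset.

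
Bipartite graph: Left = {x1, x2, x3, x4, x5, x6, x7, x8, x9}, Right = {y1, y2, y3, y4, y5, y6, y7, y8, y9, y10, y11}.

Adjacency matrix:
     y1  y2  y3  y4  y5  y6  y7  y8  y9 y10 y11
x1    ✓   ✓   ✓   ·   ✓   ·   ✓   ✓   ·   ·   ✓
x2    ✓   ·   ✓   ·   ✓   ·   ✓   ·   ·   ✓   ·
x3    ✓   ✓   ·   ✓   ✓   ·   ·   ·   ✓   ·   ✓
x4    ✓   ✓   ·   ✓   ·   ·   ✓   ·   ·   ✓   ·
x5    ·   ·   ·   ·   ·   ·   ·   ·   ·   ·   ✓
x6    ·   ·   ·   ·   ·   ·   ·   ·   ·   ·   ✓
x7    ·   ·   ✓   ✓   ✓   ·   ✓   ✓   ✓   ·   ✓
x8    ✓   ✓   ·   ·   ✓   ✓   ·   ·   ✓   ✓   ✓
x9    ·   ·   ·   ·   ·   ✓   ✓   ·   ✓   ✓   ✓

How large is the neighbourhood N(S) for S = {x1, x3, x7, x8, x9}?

11

The union of neighbours of {x1, x3, x7, x8, x9} is {y1, y2, y3, y4, y5, y6, y7, y8, y9, y10, y11}, which has 11 elements.
Since |N(S)| = 11 ≥ |S| = 5, Hall's condition holds for this subset.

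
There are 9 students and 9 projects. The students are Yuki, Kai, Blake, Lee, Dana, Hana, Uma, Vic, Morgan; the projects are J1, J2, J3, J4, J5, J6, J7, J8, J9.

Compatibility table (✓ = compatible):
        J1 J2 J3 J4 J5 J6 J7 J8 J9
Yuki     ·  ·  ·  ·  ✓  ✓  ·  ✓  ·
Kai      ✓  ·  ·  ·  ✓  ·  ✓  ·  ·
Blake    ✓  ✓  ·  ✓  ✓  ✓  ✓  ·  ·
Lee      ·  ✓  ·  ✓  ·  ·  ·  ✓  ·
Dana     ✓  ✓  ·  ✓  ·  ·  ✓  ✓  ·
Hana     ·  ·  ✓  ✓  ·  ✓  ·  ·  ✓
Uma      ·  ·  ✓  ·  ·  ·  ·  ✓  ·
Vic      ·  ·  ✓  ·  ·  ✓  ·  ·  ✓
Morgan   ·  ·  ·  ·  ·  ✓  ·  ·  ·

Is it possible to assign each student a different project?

Yes

One maximum matching: Yuki–J5, Kai–J7, Blake–J1, Lee–J4, Dana–J2, Hana–J9, Uma–J8, Vic–J3, Morgan–J6.
Every student is matched, so this is a perfect matching.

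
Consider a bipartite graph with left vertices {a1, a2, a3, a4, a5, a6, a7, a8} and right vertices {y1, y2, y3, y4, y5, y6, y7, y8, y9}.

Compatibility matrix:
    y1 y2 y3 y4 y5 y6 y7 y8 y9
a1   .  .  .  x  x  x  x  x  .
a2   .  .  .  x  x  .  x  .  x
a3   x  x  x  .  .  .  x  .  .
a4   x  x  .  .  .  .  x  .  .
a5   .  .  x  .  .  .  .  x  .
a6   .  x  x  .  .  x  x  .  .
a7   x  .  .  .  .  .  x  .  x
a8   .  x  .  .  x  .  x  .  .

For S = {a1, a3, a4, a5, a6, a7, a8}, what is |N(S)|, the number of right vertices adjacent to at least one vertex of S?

The union of neighbours of {a1, a3, a4, a5, a6, a7, a8} is {y1, y2, y3, y4, y5, y6, y7, y8, y9}, which has 9 elements.
Since |N(S)| = 9 ≥ |S| = 7, Hall's condition holds for this subset.

9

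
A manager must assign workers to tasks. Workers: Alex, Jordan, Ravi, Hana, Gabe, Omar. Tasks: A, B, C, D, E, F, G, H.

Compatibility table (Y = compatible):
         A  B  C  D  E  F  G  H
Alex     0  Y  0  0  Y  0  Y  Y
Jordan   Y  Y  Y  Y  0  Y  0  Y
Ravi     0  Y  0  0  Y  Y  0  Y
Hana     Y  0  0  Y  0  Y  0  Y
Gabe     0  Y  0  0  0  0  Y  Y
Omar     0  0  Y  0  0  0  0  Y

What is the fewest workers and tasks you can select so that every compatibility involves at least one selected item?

The 6 edges Alex–E, Jordan–A, Ravi–H, Hana–F, Gabe–B, Omar–C form a matching, so any vertex cover needs at least 6 vertices (one per matched edge).
Conversely {Alex, Jordan, Ravi, Hana, Gabe, Omar} meets every edge and has exactly 6 vertices, so 6 is optimal.

6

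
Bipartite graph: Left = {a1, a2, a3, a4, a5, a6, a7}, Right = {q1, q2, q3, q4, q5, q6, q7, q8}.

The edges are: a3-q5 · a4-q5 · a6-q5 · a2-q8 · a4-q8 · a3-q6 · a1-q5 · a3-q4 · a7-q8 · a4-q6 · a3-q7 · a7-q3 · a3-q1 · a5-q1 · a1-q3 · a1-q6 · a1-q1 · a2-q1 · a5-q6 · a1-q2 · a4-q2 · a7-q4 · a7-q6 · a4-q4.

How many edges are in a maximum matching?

One maximum matching: a1-q3, a2-q8, a3-q7, a4-q4, a5-q1, a6-q5, a7-q6.
All 7 left vertices are matched, so no larger matching exists.

7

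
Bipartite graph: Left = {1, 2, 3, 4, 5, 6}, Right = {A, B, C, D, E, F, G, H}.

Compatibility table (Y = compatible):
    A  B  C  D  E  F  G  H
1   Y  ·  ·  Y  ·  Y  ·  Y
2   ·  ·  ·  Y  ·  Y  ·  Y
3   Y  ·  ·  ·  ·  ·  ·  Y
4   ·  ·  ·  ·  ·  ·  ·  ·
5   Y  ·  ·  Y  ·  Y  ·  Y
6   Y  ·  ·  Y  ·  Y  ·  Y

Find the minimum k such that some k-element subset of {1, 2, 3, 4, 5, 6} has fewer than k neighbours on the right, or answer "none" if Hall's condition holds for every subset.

Take S = {4}. Its neighbourhood is {}, so |N(S)| = 0 < |S| = 1.

1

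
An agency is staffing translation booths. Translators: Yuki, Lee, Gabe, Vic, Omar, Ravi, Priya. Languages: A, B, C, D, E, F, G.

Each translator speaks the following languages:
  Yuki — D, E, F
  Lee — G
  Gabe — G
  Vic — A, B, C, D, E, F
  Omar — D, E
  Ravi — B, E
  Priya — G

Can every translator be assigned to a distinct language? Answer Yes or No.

No

The set {Lee, Gabe, Priya} has only 1 neighbour ({G}), so by Hall's theorem at most 5 of the 7 translators can be matched.
Hence no matching covers every translator.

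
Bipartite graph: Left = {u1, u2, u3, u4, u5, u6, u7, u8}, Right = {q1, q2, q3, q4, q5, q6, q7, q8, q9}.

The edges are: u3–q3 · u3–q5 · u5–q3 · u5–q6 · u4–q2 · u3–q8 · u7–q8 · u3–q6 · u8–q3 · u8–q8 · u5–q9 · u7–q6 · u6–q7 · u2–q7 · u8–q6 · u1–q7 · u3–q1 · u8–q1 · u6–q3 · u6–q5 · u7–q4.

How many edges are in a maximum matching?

For example, pair u1–q7, u3–q1, u4–q2, u5–q9, u6–q5, u7–q6, u8–q8.
The set {u1, u2} has only 1 neighbour ({q7}), so by Hall's theorem at most 7 of the 8 left vertices can be matched.

7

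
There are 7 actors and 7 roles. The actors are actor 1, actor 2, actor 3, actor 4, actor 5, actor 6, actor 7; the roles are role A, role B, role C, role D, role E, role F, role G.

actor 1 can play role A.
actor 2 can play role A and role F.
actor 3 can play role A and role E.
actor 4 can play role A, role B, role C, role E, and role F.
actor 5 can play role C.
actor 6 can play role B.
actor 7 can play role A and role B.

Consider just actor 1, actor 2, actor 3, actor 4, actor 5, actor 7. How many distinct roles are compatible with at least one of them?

5

The union of neighbours of {actor 1, actor 2, actor 3, actor 4, actor 5, actor 7} is {role A, role B, role C, role E, role F}, which has 5 elements.
Since |N(S)| = 5 < |S| = 6, Hall's condition fails for this subset.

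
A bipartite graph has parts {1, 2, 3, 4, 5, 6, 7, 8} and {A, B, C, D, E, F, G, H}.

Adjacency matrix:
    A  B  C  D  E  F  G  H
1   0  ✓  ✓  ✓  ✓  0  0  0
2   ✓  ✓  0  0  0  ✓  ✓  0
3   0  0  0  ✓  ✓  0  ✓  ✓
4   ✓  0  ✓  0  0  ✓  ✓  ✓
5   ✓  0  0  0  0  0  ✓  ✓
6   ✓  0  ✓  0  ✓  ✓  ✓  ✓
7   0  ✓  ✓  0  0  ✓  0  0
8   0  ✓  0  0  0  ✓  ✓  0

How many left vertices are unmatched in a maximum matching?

For example, pair 1→E, 2→G, 3→D, 4→C, 5→H, 6→A, 7→F, 8→B.
All 8 left vertices are matched, so no larger matching exists.
That matches 8 of the 8, leaving 0 unmatched; no matching can do better.

0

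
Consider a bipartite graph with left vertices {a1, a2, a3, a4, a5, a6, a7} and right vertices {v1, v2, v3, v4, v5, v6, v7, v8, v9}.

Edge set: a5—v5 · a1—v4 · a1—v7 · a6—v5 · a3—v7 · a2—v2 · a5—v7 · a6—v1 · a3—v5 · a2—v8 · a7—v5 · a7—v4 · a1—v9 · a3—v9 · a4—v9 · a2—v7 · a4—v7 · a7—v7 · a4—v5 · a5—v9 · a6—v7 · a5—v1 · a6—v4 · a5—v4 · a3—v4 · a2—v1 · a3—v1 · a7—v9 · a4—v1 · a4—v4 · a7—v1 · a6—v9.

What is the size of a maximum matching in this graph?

For example, pair a1–v7, a2–v2, a3–v4, a4–v9, a5–v5, a6–v1.
The set {a1, a3, a4, a5, a6, a7} has only 5 neighbours ({v1, v4, v5, v7, v9}), so by Hall's theorem at most 6 of the 7 left vertices can be matched.

6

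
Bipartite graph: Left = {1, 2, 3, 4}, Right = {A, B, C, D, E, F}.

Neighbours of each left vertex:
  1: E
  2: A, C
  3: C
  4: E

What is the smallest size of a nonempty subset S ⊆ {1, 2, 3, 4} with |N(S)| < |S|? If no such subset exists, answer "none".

Take S = {1, 4}. Its neighbourhood is {E}, so |N(S)| = 1 < |S| = 2.
No single vertex violates Hall's condition since each has at least one neighbour, so 2 is the minimum.

2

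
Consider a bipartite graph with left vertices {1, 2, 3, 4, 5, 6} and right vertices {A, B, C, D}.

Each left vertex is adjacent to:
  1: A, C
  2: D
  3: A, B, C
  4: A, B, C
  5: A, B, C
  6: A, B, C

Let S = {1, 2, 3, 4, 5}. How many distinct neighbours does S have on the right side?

The union of neighbours of {1, 2, 3, 4, 5} is {A, B, C, D}, which has 4 elements.
Since |N(S)| = 4 < |S| = 5, Hall's condition fails for this subset.

4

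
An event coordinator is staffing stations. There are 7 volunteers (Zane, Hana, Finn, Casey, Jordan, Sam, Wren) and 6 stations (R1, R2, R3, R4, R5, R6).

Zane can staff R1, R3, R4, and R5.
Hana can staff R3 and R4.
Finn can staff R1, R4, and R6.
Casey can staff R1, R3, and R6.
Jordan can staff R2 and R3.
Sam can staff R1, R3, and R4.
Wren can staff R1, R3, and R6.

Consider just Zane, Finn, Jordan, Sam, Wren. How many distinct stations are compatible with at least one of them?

6

The union of neighbours of {Zane, Finn, Jordan, Sam, Wren} is {R1, R2, R3, R4, R5, R6}, which has 6 elements.
Since |N(S)| = 6 ≥ |S| = 5, Hall's condition holds for this subset.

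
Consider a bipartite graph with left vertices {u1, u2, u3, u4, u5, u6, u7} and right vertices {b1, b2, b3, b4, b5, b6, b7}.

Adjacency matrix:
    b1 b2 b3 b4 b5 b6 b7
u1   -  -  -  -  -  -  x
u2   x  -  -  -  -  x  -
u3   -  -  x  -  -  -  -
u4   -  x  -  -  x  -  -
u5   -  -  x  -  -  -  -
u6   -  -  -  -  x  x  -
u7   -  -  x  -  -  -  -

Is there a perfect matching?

No

The set {u3, u5, u7} has only 1 neighbour ({b3}), so by Hall's theorem at most 5 of the 7 left vertices can be matched.
Hence no matching covers every left vertex.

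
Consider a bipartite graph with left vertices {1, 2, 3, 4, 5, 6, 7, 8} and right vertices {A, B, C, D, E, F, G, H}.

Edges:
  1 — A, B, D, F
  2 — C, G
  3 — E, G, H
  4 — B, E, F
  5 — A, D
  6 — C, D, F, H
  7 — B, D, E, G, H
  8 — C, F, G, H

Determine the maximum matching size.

8

For example, pair 1→B, 2→C, 3→G, 4→E, 5→A, 6→D, 7→H, 8→F.
All 8 left vertices are matched, so no larger matching exists.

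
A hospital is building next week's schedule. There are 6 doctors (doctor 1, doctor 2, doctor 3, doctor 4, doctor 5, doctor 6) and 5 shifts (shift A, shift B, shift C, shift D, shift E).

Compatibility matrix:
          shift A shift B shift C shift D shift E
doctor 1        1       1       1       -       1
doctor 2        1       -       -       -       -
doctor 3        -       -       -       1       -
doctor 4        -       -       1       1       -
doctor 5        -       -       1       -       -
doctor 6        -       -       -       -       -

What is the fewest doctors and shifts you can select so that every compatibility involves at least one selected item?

The 4 edges doctor 1–shift E, doctor 2–shift A, doctor 3–shift D, doctor 4–shift C form a matching, so any vertex cover needs at least 4 vertices (one per matched edge).
Conversely {doctor 1, doctor 2, shift C, shift D} meets every edge and has exactly 4 vertices, so 4 is optimal.

4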